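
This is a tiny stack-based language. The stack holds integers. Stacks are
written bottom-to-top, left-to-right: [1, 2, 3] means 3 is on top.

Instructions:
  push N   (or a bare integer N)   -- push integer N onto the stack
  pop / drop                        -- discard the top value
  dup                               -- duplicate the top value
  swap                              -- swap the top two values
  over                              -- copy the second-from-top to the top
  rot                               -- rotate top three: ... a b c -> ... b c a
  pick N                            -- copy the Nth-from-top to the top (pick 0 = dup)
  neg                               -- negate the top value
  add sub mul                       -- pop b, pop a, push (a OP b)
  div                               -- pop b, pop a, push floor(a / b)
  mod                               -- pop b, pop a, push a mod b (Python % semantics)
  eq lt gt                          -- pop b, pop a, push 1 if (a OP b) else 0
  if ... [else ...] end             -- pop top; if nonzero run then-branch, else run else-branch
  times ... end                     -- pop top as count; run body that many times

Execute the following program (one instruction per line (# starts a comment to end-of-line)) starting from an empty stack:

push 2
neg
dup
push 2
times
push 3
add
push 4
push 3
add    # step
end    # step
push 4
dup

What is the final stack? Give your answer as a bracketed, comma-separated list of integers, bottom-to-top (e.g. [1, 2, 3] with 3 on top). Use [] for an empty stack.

After 'push 2': [2]
After 'neg': [-2]
After 'dup': [-2, -2]
After 'push 2': [-2, -2, 2]
After 'times': [-2, -2]
After 'push 3': [-2, -2, 3]
After 'add': [-2, 1]
After 'push 4': [-2, 1, 4]
After 'push 3': [-2, 1, 4, 3]
After 'add': [-2, 1, 7]
After 'push 3': [-2, 1, 7, 3]
After 'add': [-2, 1, 10]
After 'push 4': [-2, 1, 10, 4]
After 'push 3': [-2, 1, 10, 4, 3]
After 'add': [-2, 1, 10, 7]
After 'push 4': [-2, 1, 10, 7, 4]
After 'dup': [-2, 1, 10, 7, 4, 4]

Answer: [-2, 1, 10, 7, 4, 4]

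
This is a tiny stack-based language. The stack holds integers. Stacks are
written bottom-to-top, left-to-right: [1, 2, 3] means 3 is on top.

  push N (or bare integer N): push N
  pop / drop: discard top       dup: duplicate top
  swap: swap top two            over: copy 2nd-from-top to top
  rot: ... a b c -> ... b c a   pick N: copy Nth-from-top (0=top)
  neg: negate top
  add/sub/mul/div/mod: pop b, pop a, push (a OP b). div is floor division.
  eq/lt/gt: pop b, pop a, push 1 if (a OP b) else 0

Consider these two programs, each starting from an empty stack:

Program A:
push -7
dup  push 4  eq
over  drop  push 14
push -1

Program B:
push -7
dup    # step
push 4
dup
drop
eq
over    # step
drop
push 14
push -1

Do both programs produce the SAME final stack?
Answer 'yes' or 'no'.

Program A trace:
  After 'push -7': [-7]
  After 'dup': [-7, -7]
  After 'push 4': [-7, -7, 4]
  After 'eq': [-7, 0]
  After 'over': [-7, 0, -7]
  After 'drop': [-7, 0]
  After 'push 14': [-7, 0, 14]
  After 'push -1': [-7, 0, 14, -1]
Program A final stack: [-7, 0, 14, -1]

Program B trace:
  After 'push -7': [-7]
  After 'dup': [-7, -7]
  After 'push 4': [-7, -7, 4]
  After 'dup': [-7, -7, 4, 4]
  After 'drop': [-7, -7, 4]
  After 'eq': [-7, 0]
  After 'over': [-7, 0, -7]
  After 'drop': [-7, 0]
  After 'push 14': [-7, 0, 14]
  After 'push -1': [-7, 0, 14, -1]
Program B final stack: [-7, 0, 14, -1]
Same: yes

Answer: yes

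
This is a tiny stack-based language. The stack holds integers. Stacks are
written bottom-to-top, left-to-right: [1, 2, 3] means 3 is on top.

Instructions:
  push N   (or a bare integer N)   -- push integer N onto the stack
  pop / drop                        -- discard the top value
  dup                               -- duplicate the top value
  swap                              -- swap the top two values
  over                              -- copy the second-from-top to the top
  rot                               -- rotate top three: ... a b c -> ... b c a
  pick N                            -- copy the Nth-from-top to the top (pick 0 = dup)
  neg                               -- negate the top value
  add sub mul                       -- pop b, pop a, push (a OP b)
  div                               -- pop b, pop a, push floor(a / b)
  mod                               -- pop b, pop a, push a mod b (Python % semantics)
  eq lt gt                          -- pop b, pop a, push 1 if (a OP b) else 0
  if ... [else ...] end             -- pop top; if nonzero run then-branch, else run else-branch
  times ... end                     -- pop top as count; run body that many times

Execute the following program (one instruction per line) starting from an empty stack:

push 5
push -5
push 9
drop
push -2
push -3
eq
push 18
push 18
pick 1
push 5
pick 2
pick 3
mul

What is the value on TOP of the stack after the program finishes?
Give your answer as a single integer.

Answer: 324

Derivation:
After 'push 5': [5]
After 'push -5': [5, -5]
After 'push 9': [5, -5, 9]
After 'drop': [5, -5]
After 'push -2': [5, -5, -2]
After 'push -3': [5, -5, -2, -3]
After 'eq': [5, -5, 0]
After 'push 18': [5, -5, 0, 18]
After 'push 18': [5, -5, 0, 18, 18]
After 'pick 1': [5, -5, 0, 18, 18, 18]
After 'push 5': [5, -5, 0, 18, 18, 18, 5]
After 'pick 2': [5, -5, 0, 18, 18, 18, 5, 18]
After 'pick 3': [5, -5, 0, 18, 18, 18, 5, 18, 18]
After 'mul': [5, -5, 0, 18, 18, 18, 5, 324]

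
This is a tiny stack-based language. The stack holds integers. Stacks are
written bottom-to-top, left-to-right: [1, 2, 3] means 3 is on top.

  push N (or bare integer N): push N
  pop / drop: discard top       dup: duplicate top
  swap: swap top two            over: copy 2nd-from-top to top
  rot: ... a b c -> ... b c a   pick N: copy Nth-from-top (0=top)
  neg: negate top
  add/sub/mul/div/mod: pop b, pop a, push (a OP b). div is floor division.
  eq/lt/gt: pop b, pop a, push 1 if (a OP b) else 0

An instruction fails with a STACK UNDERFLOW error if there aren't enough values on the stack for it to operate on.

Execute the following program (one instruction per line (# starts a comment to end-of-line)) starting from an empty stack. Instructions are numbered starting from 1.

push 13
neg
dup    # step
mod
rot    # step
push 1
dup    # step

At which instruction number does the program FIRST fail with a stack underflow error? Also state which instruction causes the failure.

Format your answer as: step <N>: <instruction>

Step 1 ('push 13'): stack = [13], depth = 1
Step 2 ('neg'): stack = [-13], depth = 1
Step 3 ('dup'): stack = [-13, -13], depth = 2
Step 4 ('mod'): stack = [0], depth = 1
Step 5 ('rot'): needs 3 value(s) but depth is 1 — STACK UNDERFLOW

Answer: step 5: rot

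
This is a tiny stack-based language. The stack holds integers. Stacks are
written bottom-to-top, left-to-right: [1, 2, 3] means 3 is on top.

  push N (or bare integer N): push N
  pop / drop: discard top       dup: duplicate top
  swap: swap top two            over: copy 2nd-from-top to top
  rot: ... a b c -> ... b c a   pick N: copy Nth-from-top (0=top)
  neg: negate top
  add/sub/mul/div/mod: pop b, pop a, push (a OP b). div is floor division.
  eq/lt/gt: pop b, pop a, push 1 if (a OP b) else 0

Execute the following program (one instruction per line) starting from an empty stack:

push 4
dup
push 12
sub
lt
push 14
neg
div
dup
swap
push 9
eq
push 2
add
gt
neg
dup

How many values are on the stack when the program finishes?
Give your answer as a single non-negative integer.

Answer: 2

Derivation:
After 'push 4': stack = [4] (depth 1)
After 'dup': stack = [4, 4] (depth 2)
After 'push 12': stack = [4, 4, 12] (depth 3)
After 'sub': stack = [4, -8] (depth 2)
After 'lt': stack = [0] (depth 1)
After 'push 14': stack = [0, 14] (depth 2)
After 'neg': stack = [0, -14] (depth 2)
After 'div': stack = [0] (depth 1)
After 'dup': stack = [0, 0] (depth 2)
After 'swap': stack = [0, 0] (depth 2)
After 'push 9': stack = [0, 0, 9] (depth 3)
After 'eq': stack = [0, 0] (depth 2)
After 'push 2': stack = [0, 0, 2] (depth 3)
After 'add': stack = [0, 2] (depth 2)
After 'gt': stack = [0] (depth 1)
After 'neg': stack = [0] (depth 1)
After 'dup': stack = [0, 0] (depth 2)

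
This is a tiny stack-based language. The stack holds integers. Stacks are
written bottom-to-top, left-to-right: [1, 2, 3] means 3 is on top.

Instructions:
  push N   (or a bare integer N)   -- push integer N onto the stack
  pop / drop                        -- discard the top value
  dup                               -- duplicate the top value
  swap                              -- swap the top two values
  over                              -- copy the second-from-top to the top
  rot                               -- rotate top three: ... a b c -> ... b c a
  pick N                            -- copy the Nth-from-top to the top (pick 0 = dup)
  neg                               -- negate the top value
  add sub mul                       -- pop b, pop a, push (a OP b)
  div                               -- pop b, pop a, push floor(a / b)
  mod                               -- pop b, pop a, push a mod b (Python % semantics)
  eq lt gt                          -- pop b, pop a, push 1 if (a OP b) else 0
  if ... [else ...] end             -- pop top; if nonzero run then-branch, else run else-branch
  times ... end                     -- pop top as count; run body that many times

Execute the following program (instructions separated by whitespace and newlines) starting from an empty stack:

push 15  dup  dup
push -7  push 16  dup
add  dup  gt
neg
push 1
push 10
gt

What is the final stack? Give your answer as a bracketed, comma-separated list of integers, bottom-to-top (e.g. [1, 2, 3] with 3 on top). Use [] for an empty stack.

Answer: [15, 15, 15, -7, 0, 0]

Derivation:
After 'push 15': [15]
After 'dup': [15, 15]
After 'dup': [15, 15, 15]
After 'push -7': [15, 15, 15, -7]
After 'push 16': [15, 15, 15, -7, 16]
After 'dup': [15, 15, 15, -7, 16, 16]
After 'add': [15, 15, 15, -7, 32]
After 'dup': [15, 15, 15, -7, 32, 32]
After 'gt': [15, 15, 15, -7, 0]
After 'neg': [15, 15, 15, -7, 0]
After 'push 1': [15, 15, 15, -7, 0, 1]
After 'push 10': [15, 15, 15, -7, 0, 1, 10]
After 'gt': [15, 15, 15, -7, 0, 0]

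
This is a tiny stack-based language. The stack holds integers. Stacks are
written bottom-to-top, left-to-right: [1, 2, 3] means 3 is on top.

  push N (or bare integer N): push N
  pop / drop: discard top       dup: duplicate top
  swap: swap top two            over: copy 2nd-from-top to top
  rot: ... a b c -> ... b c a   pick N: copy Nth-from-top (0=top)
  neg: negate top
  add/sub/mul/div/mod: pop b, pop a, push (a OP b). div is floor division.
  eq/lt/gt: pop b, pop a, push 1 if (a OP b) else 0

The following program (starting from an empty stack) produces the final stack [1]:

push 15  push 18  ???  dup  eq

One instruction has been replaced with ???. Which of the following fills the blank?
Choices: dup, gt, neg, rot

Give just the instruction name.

Stack before ???: [15, 18]
Stack after ???:  [0]
Checking each choice:
  dup: produces [15, 18, 1]
  gt: MATCH
  neg: produces [15, 1]
  rot: stack underflow (need 3, have 2)


Answer: gt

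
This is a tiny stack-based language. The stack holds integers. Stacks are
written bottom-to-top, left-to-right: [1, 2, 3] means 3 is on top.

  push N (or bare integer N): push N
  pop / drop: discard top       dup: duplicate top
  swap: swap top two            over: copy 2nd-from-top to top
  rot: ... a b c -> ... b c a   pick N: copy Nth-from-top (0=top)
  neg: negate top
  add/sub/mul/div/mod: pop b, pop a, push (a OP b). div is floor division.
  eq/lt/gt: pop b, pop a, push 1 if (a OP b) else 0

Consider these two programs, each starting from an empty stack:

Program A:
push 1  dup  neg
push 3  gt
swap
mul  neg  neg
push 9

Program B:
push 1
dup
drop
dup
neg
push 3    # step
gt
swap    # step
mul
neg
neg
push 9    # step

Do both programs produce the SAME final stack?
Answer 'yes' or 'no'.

Program A trace:
  After 'push 1': [1]
  After 'dup': [1, 1]
  After 'neg': [1, -1]
  After 'push 3': [1, -1, 3]
  After 'gt': [1, 0]
  After 'swap': [0, 1]
  After 'mul': [0]
  After 'neg': [0]
  After 'neg': [0]
  After 'push 9': [0, 9]
Program A final stack: [0, 9]

Program B trace:
  After 'push 1': [1]
  After 'dup': [1, 1]
  After 'drop': [1]
  After 'dup': [1, 1]
  After 'neg': [1, -1]
  After 'push 3': [1, -1, 3]
  After 'gt': [1, 0]
  After 'swap': [0, 1]
  After 'mul': [0]
  After 'neg': [0]
  After 'neg': [0]
  After 'push 9': [0, 9]
Program B final stack: [0, 9]
Same: yes

Answer: yes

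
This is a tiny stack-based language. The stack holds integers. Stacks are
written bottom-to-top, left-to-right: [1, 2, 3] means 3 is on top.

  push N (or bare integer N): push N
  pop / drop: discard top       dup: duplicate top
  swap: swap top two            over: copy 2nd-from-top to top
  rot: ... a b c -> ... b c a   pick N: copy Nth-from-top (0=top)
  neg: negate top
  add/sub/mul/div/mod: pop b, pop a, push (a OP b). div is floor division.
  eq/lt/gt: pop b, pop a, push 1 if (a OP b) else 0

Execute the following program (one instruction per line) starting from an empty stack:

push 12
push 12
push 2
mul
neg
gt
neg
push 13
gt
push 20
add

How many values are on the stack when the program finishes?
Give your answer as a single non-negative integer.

After 'push 12': stack = [12] (depth 1)
After 'push 12': stack = [12, 12] (depth 2)
After 'push 2': stack = [12, 12, 2] (depth 3)
After 'mul': stack = [12, 24] (depth 2)
After 'neg': stack = [12, -24] (depth 2)
After 'gt': stack = [1] (depth 1)
After 'neg': stack = [-1] (depth 1)
After 'push 13': stack = [-1, 13] (depth 2)
After 'gt': stack = [0] (depth 1)
After 'push 20': stack = [0, 20] (depth 2)
After 'add': stack = [20] (depth 1)

Answer: 1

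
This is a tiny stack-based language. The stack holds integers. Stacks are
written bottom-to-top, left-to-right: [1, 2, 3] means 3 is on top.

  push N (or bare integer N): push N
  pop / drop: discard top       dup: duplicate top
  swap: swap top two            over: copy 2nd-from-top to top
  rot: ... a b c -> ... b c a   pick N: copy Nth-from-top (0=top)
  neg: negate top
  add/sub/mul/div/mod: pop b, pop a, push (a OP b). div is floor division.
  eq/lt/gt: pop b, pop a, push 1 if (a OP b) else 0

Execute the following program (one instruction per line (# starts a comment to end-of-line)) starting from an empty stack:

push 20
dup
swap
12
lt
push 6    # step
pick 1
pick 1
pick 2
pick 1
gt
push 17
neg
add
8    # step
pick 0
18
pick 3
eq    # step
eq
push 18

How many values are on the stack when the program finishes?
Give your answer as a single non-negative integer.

After 'push 20': stack = [20] (depth 1)
After 'dup': stack = [20, 20] (depth 2)
After 'swap': stack = [20, 20] (depth 2)
After 'push 12': stack = [20, 20, 12] (depth 3)
After 'lt': stack = [20, 0] (depth 2)
After 'push 6': stack = [20, 0, 6] (depth 3)
After 'pick 1': stack = [20, 0, 6, 0] (depth 4)
After 'pick 1': stack = [20, 0, 6, 0, 6] (depth 5)
After 'pick 2': stack = [20, 0, 6, 0, 6, 6] (depth 6)
After 'pick 1': stack = [20, 0, 6, 0, 6, 6, 6] (depth 7)
  ...
After 'push 17': stack = [20, 0, 6, 0, 6, 0, 17] (depth 7)
After 'neg': stack = [20, 0, 6, 0, 6, 0, -17] (depth 7)
After 'add': stack = [20, 0, 6, 0, 6, -17] (depth 6)
After 'push 8': stack = [20, 0, 6, 0, 6, -17, 8] (depth 7)
After 'pick 0': stack = [20, 0, 6, 0, 6, -17, 8, 8] (depth 8)
After 'push 18': stack = [20, 0, 6, 0, 6, -17, 8, 8, 18] (depth 9)
After 'pick 3': stack = [20, 0, 6, 0, 6, -17, 8, 8, 18, -17] (depth 10)
After 'eq': stack = [20, 0, 6, 0, 6, -17, 8, 8, 0] (depth 9)
After 'eq': stack = [20, 0, 6, 0, 6, -17, 8, 0] (depth 8)
After 'push 18': stack = [20, 0, 6, 0, 6, -17, 8, 0, 18] (depth 9)

Answer: 9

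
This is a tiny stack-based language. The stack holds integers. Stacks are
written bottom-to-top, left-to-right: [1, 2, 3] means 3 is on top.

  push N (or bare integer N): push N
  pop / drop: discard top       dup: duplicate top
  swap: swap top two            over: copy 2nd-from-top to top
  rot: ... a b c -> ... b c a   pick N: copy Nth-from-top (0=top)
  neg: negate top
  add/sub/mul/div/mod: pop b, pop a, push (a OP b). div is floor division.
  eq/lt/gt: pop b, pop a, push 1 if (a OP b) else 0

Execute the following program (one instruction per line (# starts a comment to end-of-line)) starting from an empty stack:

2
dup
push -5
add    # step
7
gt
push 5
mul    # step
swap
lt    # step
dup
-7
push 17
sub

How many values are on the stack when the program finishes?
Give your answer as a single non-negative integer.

Answer: 3

Derivation:
After 'push 2': stack = [2] (depth 1)
After 'dup': stack = [2, 2] (depth 2)
After 'push -5': stack = [2, 2, -5] (depth 3)
After 'add': stack = [2, -3] (depth 2)
After 'push 7': stack = [2, -3, 7] (depth 3)
After 'gt': stack = [2, 0] (depth 2)
After 'push 5': stack = [2, 0, 5] (depth 3)
After 'mul': stack = [2, 0] (depth 2)
After 'swap': stack = [0, 2] (depth 2)
After 'lt': stack = [1] (depth 1)
After 'dup': stack = [1, 1] (depth 2)
After 'push -7': stack = [1, 1, -7] (depth 3)
After 'push 17': stack = [1, 1, -7, 17] (depth 4)
After 'sub': stack = [1, 1, -24] (depth 3)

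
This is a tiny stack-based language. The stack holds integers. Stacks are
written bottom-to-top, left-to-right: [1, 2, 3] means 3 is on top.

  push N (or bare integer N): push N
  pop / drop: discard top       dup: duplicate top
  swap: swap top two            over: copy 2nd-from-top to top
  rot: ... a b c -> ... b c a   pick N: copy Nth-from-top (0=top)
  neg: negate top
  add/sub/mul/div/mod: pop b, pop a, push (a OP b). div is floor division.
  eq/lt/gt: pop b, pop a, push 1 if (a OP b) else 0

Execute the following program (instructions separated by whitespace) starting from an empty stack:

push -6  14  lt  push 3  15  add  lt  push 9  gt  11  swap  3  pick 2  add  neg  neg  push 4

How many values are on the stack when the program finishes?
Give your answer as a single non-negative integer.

Answer: 4

Derivation:
After 'push -6': stack = [-6] (depth 1)
After 'push 14': stack = [-6, 14] (depth 2)
After 'lt': stack = [1] (depth 1)
After 'push 3': stack = [1, 3] (depth 2)
After 'push 15': stack = [1, 3, 15] (depth 3)
After 'add': stack = [1, 18] (depth 2)
After 'lt': stack = [1] (depth 1)
After 'push 9': stack = [1, 9] (depth 2)
After 'gt': stack = [0] (depth 1)
After 'push 11': stack = [0, 11] (depth 2)
After 'swap': stack = [11, 0] (depth 2)
After 'push 3': stack = [11, 0, 3] (depth 3)
After 'pick 2': stack = [11, 0, 3, 11] (depth 4)
After 'add': stack = [11, 0, 14] (depth 3)
After 'neg': stack = [11, 0, -14] (depth 3)
After 'neg': stack = [11, 0, 14] (depth 3)
After 'push 4': stack = [11, 0, 14, 4] (depth 4)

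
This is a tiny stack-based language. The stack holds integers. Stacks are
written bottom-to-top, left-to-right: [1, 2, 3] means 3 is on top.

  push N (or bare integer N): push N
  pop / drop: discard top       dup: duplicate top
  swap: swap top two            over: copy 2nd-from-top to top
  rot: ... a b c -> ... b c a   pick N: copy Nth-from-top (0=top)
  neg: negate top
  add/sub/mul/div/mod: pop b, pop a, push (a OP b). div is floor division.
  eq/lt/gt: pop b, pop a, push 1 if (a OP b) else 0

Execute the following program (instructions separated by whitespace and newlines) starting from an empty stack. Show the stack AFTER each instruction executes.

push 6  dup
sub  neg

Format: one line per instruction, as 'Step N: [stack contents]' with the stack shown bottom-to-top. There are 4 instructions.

Step 1: [6]
Step 2: [6, 6]
Step 3: [0]
Step 4: [0]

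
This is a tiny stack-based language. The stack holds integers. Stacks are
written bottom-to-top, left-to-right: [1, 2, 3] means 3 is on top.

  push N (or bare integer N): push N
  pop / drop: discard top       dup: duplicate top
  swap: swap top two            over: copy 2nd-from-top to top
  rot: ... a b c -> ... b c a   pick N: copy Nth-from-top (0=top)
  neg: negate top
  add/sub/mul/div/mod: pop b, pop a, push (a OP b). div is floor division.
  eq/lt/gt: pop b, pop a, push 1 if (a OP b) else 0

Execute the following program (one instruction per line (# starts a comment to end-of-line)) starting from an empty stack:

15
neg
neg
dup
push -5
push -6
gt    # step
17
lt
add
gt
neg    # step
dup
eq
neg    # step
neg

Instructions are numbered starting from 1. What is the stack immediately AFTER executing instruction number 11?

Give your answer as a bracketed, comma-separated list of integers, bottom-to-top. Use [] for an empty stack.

Step 1 ('15'): [15]
Step 2 ('neg'): [-15]
Step 3 ('neg'): [15]
Step 4 ('dup'): [15, 15]
Step 5 ('push -5'): [15, 15, -5]
Step 6 ('push -6'): [15, 15, -5, -6]
Step 7 ('gt'): [15, 15, 1]
Step 8 ('17'): [15, 15, 1, 17]
Step 9 ('lt'): [15, 15, 1]
Step 10 ('add'): [15, 16]
Step 11 ('gt'): [0]

Answer: [0]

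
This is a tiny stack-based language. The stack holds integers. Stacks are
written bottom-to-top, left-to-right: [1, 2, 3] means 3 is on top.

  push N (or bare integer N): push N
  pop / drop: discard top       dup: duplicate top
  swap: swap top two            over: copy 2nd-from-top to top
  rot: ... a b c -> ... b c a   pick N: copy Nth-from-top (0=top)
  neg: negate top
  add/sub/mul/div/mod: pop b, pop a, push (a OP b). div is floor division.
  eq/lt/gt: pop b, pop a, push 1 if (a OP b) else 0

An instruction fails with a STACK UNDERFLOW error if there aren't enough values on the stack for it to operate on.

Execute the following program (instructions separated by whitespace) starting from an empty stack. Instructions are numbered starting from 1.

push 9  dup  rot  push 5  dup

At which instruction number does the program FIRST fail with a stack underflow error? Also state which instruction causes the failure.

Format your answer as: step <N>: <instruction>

Step 1 ('push 9'): stack = [9], depth = 1
Step 2 ('dup'): stack = [9, 9], depth = 2
Step 3 ('rot'): needs 3 value(s) but depth is 2 — STACK UNDERFLOW

Answer: step 3: rot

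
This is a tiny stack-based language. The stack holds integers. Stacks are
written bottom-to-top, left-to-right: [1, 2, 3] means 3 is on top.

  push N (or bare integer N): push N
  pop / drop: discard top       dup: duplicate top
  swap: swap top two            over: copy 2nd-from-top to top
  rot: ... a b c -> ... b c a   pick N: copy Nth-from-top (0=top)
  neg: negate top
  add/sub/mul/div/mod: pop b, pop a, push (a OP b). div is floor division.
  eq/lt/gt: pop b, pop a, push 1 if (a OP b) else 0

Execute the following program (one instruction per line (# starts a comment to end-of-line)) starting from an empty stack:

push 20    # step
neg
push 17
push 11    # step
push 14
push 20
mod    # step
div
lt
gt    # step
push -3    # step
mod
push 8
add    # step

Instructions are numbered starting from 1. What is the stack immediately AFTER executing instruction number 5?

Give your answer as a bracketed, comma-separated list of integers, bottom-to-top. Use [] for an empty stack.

Step 1 ('push 20'): [20]
Step 2 ('neg'): [-20]
Step 3 ('push 17'): [-20, 17]
Step 4 ('push 11'): [-20, 17, 11]
Step 5 ('push 14'): [-20, 17, 11, 14]

Answer: [-20, 17, 11, 14]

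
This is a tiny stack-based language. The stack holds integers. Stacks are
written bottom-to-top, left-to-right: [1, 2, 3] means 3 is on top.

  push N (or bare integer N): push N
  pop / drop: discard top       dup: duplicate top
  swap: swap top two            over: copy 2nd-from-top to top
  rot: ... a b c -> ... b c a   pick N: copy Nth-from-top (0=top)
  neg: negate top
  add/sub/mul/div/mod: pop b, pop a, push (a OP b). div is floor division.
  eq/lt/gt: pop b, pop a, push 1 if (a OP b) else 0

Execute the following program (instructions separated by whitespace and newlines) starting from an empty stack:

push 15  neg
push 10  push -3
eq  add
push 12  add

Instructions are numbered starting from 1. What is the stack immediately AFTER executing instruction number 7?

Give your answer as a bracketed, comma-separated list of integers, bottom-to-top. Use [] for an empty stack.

Step 1 ('push 15'): [15]
Step 2 ('neg'): [-15]
Step 3 ('push 10'): [-15, 10]
Step 4 ('push -3'): [-15, 10, -3]
Step 5 ('eq'): [-15, 0]
Step 6 ('add'): [-15]
Step 7 ('push 12'): [-15, 12]

Answer: [-15, 12]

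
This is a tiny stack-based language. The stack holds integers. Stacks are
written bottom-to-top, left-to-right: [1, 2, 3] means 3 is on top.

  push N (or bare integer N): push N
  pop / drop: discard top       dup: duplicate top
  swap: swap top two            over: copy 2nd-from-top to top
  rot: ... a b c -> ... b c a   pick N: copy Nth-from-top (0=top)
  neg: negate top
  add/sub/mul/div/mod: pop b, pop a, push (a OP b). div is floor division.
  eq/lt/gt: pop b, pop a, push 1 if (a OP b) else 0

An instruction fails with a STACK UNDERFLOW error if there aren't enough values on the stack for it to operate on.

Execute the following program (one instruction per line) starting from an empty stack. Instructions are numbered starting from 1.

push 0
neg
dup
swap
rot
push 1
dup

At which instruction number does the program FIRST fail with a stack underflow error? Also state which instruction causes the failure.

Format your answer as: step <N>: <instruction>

Step 1 ('push 0'): stack = [0], depth = 1
Step 2 ('neg'): stack = [0], depth = 1
Step 3 ('dup'): stack = [0, 0], depth = 2
Step 4 ('swap'): stack = [0, 0], depth = 2
Step 5 ('rot'): needs 3 value(s) but depth is 2 — STACK UNDERFLOW

Answer: step 5: rot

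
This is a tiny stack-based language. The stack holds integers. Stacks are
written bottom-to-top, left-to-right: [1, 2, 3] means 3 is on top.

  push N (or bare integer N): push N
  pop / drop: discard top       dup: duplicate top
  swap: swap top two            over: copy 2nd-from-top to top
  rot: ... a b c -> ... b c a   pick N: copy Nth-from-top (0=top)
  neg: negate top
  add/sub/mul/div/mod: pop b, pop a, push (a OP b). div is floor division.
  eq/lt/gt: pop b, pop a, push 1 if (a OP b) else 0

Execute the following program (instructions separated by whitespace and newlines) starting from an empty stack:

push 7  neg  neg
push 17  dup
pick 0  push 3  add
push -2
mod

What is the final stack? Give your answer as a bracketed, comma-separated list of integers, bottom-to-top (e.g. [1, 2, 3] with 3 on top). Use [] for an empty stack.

Answer: [7, 17, 17, 0]

Derivation:
After 'push 7': [7]
After 'neg': [-7]
After 'neg': [7]
After 'push 17': [7, 17]
After 'dup': [7, 17, 17]
After 'pick 0': [7, 17, 17, 17]
After 'push 3': [7, 17, 17, 17, 3]
After 'add': [7, 17, 17, 20]
After 'push -2': [7, 17, 17, 20, -2]
After 'mod': [7, 17, 17, 0]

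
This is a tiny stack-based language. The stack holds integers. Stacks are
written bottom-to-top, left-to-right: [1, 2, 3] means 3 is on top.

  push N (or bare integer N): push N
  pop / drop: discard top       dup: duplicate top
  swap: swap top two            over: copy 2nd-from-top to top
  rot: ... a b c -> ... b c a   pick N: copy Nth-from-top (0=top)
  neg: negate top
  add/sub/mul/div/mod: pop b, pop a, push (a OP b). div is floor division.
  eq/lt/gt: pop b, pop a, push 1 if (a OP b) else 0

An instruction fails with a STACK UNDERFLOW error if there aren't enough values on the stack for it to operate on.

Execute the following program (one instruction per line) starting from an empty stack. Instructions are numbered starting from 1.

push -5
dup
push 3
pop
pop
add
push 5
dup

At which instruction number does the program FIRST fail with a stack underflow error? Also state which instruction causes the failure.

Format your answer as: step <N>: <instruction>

Answer: step 6: add

Derivation:
Step 1 ('push -5'): stack = [-5], depth = 1
Step 2 ('dup'): stack = [-5, -5], depth = 2
Step 3 ('push 3'): stack = [-5, -5, 3], depth = 3
Step 4 ('pop'): stack = [-5, -5], depth = 2
Step 5 ('pop'): stack = [-5], depth = 1
Step 6 ('add'): needs 2 value(s) but depth is 1 — STACK UNDERFLOW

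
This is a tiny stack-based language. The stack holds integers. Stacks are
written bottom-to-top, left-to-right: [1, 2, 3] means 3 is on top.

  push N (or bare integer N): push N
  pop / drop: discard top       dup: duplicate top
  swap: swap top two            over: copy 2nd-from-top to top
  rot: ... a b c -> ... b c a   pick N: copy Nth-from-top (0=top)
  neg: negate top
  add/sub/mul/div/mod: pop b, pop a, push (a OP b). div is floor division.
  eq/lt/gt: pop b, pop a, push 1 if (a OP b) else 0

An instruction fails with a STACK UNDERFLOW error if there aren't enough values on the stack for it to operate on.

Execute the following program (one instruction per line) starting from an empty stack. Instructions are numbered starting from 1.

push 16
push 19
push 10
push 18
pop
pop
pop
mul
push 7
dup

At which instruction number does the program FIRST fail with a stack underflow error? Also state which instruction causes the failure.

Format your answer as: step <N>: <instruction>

Step 1 ('push 16'): stack = [16], depth = 1
Step 2 ('push 19'): stack = [16, 19], depth = 2
Step 3 ('push 10'): stack = [16, 19, 10], depth = 3
Step 4 ('push 18'): stack = [16, 19, 10, 18], depth = 4
Step 5 ('pop'): stack = [16, 19, 10], depth = 3
Step 6 ('pop'): stack = [16, 19], depth = 2
Step 7 ('pop'): stack = [16], depth = 1
Step 8 ('mul'): needs 2 value(s) but depth is 1 — STACK UNDERFLOW

Answer: step 8: mul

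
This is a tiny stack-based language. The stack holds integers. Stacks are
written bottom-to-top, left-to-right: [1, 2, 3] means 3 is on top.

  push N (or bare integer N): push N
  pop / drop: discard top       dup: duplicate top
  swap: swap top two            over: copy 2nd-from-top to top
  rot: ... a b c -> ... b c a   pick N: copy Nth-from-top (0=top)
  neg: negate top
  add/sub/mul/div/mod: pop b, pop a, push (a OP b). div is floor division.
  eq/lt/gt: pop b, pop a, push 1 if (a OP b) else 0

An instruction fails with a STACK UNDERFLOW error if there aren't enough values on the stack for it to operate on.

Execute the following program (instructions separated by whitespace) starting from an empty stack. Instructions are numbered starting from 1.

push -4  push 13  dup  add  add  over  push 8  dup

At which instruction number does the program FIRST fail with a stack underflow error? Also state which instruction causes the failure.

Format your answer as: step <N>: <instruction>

Step 1 ('push -4'): stack = [-4], depth = 1
Step 2 ('push 13'): stack = [-4, 13], depth = 2
Step 3 ('dup'): stack = [-4, 13, 13], depth = 3
Step 4 ('add'): stack = [-4, 26], depth = 2
Step 5 ('add'): stack = [22], depth = 1
Step 6 ('over'): needs 2 value(s) but depth is 1 — STACK UNDERFLOW

Answer: step 6: over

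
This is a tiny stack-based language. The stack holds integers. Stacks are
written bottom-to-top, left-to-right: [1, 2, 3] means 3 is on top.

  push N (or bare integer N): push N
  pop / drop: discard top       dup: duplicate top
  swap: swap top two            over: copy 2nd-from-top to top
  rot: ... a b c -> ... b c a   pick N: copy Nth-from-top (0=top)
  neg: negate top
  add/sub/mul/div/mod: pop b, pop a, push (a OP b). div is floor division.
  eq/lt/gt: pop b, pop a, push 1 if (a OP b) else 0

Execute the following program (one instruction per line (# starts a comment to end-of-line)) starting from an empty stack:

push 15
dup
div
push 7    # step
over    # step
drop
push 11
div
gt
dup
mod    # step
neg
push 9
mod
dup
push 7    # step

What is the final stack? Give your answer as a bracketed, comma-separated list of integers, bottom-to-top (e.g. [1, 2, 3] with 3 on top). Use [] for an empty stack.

Answer: [0, 0, 7]

Derivation:
After 'push 15': [15]
After 'dup': [15, 15]
After 'div': [1]
After 'push 7': [1, 7]
After 'over': [1, 7, 1]
After 'drop': [1, 7]
After 'push 11': [1, 7, 11]
After 'div': [1, 0]
After 'gt': [1]
After 'dup': [1, 1]
After 'mod': [0]
After 'neg': [0]
After 'push 9': [0, 9]
After 'mod': [0]
After 'dup': [0, 0]
After 'push 7': [0, 0, 7]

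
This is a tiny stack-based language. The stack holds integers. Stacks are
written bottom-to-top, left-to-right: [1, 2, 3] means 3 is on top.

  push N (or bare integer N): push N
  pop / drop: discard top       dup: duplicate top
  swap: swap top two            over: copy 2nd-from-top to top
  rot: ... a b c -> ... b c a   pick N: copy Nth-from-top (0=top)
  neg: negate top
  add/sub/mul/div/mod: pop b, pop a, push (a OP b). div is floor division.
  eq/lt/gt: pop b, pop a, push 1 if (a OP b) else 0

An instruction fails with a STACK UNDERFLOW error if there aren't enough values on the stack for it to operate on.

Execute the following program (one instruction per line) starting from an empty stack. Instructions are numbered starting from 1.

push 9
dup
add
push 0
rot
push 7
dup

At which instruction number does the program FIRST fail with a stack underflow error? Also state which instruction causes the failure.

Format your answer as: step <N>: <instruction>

Step 1 ('push 9'): stack = [9], depth = 1
Step 2 ('dup'): stack = [9, 9], depth = 2
Step 3 ('add'): stack = [18], depth = 1
Step 4 ('push 0'): stack = [18, 0], depth = 2
Step 5 ('rot'): needs 3 value(s) but depth is 2 — STACK UNDERFLOW

Answer: step 5: rot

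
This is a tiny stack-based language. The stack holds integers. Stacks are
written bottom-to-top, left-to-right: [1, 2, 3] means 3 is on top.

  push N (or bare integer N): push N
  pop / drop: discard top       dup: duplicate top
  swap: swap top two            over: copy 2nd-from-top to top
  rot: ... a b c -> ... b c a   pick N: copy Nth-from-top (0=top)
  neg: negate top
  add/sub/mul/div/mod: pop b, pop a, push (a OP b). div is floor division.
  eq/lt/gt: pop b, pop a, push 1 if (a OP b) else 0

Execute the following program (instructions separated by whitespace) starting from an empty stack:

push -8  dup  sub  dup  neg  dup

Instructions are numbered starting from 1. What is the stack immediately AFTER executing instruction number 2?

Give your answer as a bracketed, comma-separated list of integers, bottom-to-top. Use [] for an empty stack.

Answer: [-8, -8]

Derivation:
Step 1 ('push -8'): [-8]
Step 2 ('dup'): [-8, -8]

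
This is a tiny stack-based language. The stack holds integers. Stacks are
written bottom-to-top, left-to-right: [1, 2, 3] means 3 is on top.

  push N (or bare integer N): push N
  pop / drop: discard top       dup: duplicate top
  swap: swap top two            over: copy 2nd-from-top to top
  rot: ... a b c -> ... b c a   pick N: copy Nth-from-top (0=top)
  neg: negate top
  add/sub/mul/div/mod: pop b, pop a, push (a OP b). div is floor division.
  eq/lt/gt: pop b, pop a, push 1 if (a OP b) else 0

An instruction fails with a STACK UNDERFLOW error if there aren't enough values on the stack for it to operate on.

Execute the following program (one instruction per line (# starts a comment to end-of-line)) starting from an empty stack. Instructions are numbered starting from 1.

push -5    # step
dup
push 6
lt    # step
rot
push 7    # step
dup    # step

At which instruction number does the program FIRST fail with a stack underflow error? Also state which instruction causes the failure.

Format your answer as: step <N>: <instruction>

Step 1 ('push -5'): stack = [-5], depth = 1
Step 2 ('dup'): stack = [-5, -5], depth = 2
Step 3 ('push 6'): stack = [-5, -5, 6], depth = 3
Step 4 ('lt'): stack = [-5, 1], depth = 2
Step 5 ('rot'): needs 3 value(s) but depth is 2 — STACK UNDERFLOW

Answer: step 5: rot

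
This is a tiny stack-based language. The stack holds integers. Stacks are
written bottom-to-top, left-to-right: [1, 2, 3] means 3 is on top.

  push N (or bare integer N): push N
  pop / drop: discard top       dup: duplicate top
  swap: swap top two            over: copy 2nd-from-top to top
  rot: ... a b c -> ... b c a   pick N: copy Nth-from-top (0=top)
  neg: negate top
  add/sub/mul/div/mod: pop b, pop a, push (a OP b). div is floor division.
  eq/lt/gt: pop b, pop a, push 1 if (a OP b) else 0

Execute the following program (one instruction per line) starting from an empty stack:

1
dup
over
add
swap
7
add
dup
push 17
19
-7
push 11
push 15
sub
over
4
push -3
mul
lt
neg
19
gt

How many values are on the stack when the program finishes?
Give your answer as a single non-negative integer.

After 'push 1': stack = [1] (depth 1)
After 'dup': stack = [1, 1] (depth 2)
After 'over': stack = [1, 1, 1] (depth 3)
After 'add': stack = [1, 2] (depth 2)
After 'swap': stack = [2, 1] (depth 2)
After 'push 7': stack = [2, 1, 7] (depth 3)
After 'add': stack = [2, 8] (depth 2)
After 'dup': stack = [2, 8, 8] (depth 3)
After 'push 17': stack = [2, 8, 8, 17] (depth 4)
After 'push 19': stack = [2, 8, 8, 17, 19] (depth 5)
  ...
After 'push 15': stack = [2, 8, 8, 17, 19, -7, 11, 15] (depth 8)
After 'sub': stack = [2, 8, 8, 17, 19, -7, -4] (depth 7)
After 'over': stack = [2, 8, 8, 17, 19, -7, -4, -7] (depth 8)
After 'push 4': stack = [2, 8, 8, 17, 19, -7, -4, -7, 4] (depth 9)
After 'push -3': stack = [2, 8, 8, 17, 19, -7, -4, -7, 4, -3] (depth 10)
After 'mul': stack = [2, 8, 8, 17, 19, -7, -4, -7, -12] (depth 9)
After 'lt': stack = [2, 8, 8, 17, 19, -7, -4, 0] (depth 8)
After 'neg': stack = [2, 8, 8, 17, 19, -7, -4, 0] (depth 8)
After 'push 19': stack = [2, 8, 8, 17, 19, -7, -4, 0, 19] (depth 9)
After 'gt': stack = [2, 8, 8, 17, 19, -7, -4, 0] (depth 8)

Answer: 8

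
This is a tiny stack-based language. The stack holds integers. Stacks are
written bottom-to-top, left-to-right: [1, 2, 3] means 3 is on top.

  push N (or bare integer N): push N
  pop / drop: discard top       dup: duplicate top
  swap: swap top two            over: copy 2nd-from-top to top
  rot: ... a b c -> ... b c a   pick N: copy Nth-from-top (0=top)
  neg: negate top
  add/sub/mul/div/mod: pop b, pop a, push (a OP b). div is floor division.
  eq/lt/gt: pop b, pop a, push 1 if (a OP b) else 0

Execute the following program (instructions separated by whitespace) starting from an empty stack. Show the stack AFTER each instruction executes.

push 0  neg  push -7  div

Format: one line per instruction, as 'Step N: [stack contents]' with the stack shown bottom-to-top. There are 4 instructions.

Step 1: [0]
Step 2: [0]
Step 3: [0, -7]
Step 4: [0]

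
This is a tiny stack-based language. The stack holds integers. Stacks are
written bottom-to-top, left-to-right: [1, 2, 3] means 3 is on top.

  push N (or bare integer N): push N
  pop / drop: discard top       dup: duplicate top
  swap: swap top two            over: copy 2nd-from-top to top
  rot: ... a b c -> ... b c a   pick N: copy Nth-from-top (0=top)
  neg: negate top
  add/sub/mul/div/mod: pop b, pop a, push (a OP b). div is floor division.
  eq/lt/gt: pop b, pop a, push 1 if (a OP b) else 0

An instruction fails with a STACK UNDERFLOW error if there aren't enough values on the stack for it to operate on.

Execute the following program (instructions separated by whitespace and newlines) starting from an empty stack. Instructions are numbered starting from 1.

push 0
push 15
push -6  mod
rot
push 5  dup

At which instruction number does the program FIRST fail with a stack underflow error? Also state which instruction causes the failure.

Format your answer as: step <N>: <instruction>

Step 1 ('push 0'): stack = [0], depth = 1
Step 2 ('push 15'): stack = [0, 15], depth = 2
Step 3 ('push -6'): stack = [0, 15, -6], depth = 3
Step 4 ('mod'): stack = [0, -3], depth = 2
Step 5 ('rot'): needs 3 value(s) but depth is 2 — STACK UNDERFLOW

Answer: step 5: rot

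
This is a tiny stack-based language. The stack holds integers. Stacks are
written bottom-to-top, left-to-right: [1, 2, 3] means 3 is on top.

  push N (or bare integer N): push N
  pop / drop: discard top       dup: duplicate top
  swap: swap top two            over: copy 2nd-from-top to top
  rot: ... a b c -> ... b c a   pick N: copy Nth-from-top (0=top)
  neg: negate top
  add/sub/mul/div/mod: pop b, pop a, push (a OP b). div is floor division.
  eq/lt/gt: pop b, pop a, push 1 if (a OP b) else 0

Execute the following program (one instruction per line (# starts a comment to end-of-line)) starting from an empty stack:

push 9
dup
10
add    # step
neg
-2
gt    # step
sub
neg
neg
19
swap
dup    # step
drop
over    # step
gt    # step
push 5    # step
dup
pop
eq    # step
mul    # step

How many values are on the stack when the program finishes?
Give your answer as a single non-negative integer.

Answer: 1

Derivation:
After 'push 9': stack = [9] (depth 1)
After 'dup': stack = [9, 9] (depth 2)
After 'push 10': stack = [9, 9, 10] (depth 3)
After 'add': stack = [9, 19] (depth 2)
After 'neg': stack = [9, -19] (depth 2)
After 'push -2': stack = [9, -19, -2] (depth 3)
After 'gt': stack = [9, 0] (depth 2)
After 'sub': stack = [9] (depth 1)
After 'neg': stack = [-9] (depth 1)
After 'neg': stack = [9] (depth 1)
  ...
After 'swap': stack = [19, 9] (depth 2)
After 'dup': stack = [19, 9, 9] (depth 3)
After 'drop': stack = [19, 9] (depth 2)
After 'over': stack = [19, 9, 19] (depth 3)
After 'gt': stack = [19, 0] (depth 2)
After 'push 5': stack = [19, 0, 5] (depth 3)
After 'dup': stack = [19, 0, 5, 5] (depth 4)
After 'pop': stack = [19, 0, 5] (depth 3)
After 'eq': stack = [19, 0] (depth 2)
After 'mul': stack = [0] (depth 1)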